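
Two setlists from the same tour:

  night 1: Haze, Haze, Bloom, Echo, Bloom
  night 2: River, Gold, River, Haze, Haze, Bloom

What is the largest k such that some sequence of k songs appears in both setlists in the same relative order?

3

Taking Haze [1,4], Haze [2,5], Bloom [5,6] gives a common subsequence of length 3. The LCS DP gives dp[5][6] = 3, so this is optimal.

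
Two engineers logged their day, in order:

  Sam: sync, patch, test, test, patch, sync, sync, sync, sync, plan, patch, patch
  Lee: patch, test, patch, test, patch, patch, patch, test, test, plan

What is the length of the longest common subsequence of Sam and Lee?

One common subsequence of length 6: patch (Sam #2, Lee #1) → test (Sam #3, Lee #2) → test (Sam #4, Lee #4) → patch (Sam #5, Lee #5) → patch (Sam #11, Lee #6) → patch (Sam #12, Lee #7). Since dp[12][10] = 6, nothing longer is possible.

6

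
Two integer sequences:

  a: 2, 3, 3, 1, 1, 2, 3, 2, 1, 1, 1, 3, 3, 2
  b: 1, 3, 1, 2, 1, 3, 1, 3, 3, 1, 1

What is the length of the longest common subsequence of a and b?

7

Taking 3 [3,2], 1 [4,3], 1 [5,5], 3 [7,6], 1 [9,7], 1 [10,10], 1 [11,11] gives a common subsequence of length 7, and the DP table's final entry dp[14][11] is also 7, so no common subsequence is longer.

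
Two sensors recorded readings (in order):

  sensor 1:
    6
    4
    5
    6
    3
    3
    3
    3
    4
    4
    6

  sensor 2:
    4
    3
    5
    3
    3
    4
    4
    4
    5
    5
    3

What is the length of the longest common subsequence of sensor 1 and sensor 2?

6

Let dp[i][j] be the LCS length of the first i values of sensor 1 and the first j values of sensor 2. dp[i][j] = dp[i-1][j-1]+1 when the i-th and j-th values match, else max(dp[i-1][j], dp[i][j-1]).
    ·  4  3  5  3  3  4  4  4  5  5  3
 ·  0  0  0  0  0  0  0  0  0  0  0  0
 6  0  0  0  0  0  0  0  0  0  0  0  0
 4  0  1  1  1  1  1  1  1  1  1  1  1
 5  0  1  1  2  2  2  2  2  2  2  2  2
 6  0  1  1  2  2  2  2  2  2  2  2  2
 3  0  1  2  2  3  3  3  3  3  3  3  3
 3  0  1  2  2  3  4  4  4  4  4  4  4
 3  0  1  2  2  3  4  4  4  4  4  4  5
 3  0  1  2  2  3  4  4  4  4  4  4  5
 4  0  1  2  2  3  4  5  5  5  5  5  5
 4  0  1  2  2  3  4  5  6  6  6  6  6
 6  0  1  2  2  3  4  5  6  6  6  6  6
dp[11][11] = 6. One LCS (by backtracking along matches): 4, 5, 3, 3, 4, 4.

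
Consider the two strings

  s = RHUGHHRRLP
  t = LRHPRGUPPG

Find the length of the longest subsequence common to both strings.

Pick R (s #1, t #2) → H (s #2, t #3) → U (s #3, t #7) → G (s #4, t #10); all 4 characters appear in both, in order. dp[10][10] = 4 confirms this is the maximum.

4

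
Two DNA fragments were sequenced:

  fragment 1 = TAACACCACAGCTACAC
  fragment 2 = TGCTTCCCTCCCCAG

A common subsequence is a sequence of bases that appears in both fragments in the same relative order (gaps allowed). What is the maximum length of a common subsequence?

Pick T at fragment 1[1]=fragment 2[5]; then C at fragment 1[4]=fragment 2[7]; then C at fragment 1[6]=fragment 2[8]; then C at fragment 1[7]=fragment 2[10]; then C at fragment 1[9]=fragment 2[11]; then C at fragment 1[12]=fragment 2[12]; then C at fragment 1[15]=fragment 2[13]; then A at fragment 1[16]=fragment 2[14]; all 8 bases appear in both, in order. dp[17][15] = 8 confirms this is the maximum.

8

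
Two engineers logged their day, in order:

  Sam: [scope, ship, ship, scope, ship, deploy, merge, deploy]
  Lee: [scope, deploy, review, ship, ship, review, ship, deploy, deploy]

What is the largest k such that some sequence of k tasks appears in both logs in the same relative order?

6

Pick scope at Sam[1]=Lee[1]; then ship at Sam[2]=Lee[4]; then ship at Sam[3]=Lee[5]; then ship at Sam[5]=Lee[7]; then deploy at Sam[6]=Lee[8]; then deploy at Sam[8]=Lee[9]; all 6 tasks appear in both, in order. The LCS DP gives dp[8][9] = 6, so this is optimal.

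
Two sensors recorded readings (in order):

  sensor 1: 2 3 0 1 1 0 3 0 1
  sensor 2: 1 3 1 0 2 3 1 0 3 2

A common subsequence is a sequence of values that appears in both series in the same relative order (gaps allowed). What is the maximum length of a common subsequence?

Match 2 [1,5], then 3 [2,6], then 1 [5,7], then 0 [6,8], then 3 [7,9] — 5 values in the same relative order in both, and the DP table's final entry dp[9][10] is also 5, so no common subsequence is longer.

5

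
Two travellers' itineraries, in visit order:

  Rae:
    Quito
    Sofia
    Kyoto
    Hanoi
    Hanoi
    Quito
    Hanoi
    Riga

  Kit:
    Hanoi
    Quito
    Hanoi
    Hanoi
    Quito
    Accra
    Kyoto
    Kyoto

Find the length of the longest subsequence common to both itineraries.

Taking Quito (Rae #1, Kit #2), Hanoi (Rae #4, Kit #3), Hanoi (Rae #5, Kit #4), Quito (Rae #6, Kit #5) gives a common subsequence of length 4. dp[8][8] = 4 confirms this is the maximum.

4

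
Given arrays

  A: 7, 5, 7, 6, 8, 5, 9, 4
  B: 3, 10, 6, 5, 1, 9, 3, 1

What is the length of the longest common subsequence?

3

One common subsequence of length 3: 6 (A #4, B #3); then 5 (A #6, B #4); then 9 (A #7, B #6). The LCS DP gives dp[8][8] = 3, so this is optimal.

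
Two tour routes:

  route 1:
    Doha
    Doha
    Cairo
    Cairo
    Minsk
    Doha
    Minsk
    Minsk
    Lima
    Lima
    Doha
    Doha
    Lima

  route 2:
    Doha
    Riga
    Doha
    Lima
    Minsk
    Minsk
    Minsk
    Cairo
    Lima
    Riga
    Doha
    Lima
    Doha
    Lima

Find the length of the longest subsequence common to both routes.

Match Doha [1,1]; then Doha [2,3]; then Minsk [5,5]; then Minsk [7,6]; then Minsk [8,7]; then Lima [9,9]; then Lima [10,12]; then Doha [12,13]; then Lima [13,14] — 9 stops in the same relative order in both, and the DP table's final entry dp[13][14] is also 9, so no common subsequence is longer.

9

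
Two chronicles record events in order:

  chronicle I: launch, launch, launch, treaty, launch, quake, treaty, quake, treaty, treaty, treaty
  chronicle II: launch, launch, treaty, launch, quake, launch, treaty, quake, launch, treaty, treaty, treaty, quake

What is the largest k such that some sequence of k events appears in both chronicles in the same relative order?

10

One common subsequence of length 10: launch [2,1]; then launch [3,2]; then treaty [4,3]; then launch [5,4]; then quake [6,5]; then treaty [7,7]; then quake [8,8]; then treaty [9,10]; then treaty [10,11]; then treaty [11,12]. dp[11][13] = 10 confirms this is the maximum.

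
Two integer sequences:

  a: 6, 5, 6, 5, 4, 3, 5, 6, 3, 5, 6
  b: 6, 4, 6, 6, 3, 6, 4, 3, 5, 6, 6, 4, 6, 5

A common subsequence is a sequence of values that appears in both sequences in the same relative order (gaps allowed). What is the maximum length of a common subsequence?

Match 6 (a #1, b #4), 6 (a #3, b #6), 4 (a #5, b #7), 3 (a #6, b #8), 5 (a #7, b #9), 6 (a #8, b #13), 5 (a #10, b #14) — 7 values in the same relative order in both. dp[11][14] = 7 confirms this is the maximum.

7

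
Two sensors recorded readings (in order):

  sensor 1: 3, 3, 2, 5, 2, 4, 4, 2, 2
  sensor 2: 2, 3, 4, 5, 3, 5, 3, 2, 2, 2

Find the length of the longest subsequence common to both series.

Let dp[i][j] be the LCS length of the first i values of sensor 1 and the first j values of sensor 2. dp[i][j] = dp[i-1][j-1]+1 when the i-th and j-th values match, else max(dp[i-1][j], dp[i][j-1]).
    ·  2  3  4  5  3  5  3  2  2  2
 ·  0  0  0  0  0  0  0  0  0  0  0
 3  0  0  1  1  1  1  1  1  1  1  1
 3  0  0  1  1  1  2  2  2  2  2  2
 2  0  1  1  1  1  2  2  2  3  3  3
 5  0  1  1  1  2  2  3  3  3  3  3
 2  0  1  1  1  2  2  3  3  4  4  4
 4  0  1  1  2  2  2  3  3  4  4  4
 4  0  1  1  2  2  2  3  3  4  4  4
 2  0  1  1  2  2  2  3  3  4  5  5
 2  0  1  1  2  2  2  3  3  4  5  6
dp[9][10] = 6. One LCS (by backtracking along matches): 3, 3, 5, 2, 2, 2.

6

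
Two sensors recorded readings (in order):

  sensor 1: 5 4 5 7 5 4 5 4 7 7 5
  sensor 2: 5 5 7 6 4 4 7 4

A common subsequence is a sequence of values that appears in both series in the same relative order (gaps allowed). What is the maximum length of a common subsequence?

6

Let dp[i][j] be the LCS length of the first i values of sensor 1 and the first j values of sensor 2. dp[i][j] = dp[i-1][j-1]+1 when the i-th and j-th values match, else max(dp[i-1][j], dp[i][j-1]).
    ·  5  5  7  6  4  4  7  4
 ·  0  0  0  0  0  0  0  0  0
 5  0  1  1  1  1  1  1  1  1
 4  0  1  1  1  1  2  2  2  2
 5  0  1  2  2  2  2  2  2  2
 7  0  1  2  3  3  3  3  3  3
 5  0  1  2  3  3  3  3  3  3
 4  0  1  2  3  3  4  4  4  4
 5  0  1  2  3  3  4  4  4  4
 4  0  1  2  3  3  4  5  5  5
 7  0  1  2  3  3  4  5  6  6
 7  0  1  2  3  3  4  5  6  6
 5  0  1  2  3  3  4  5  6  6
dp[11][8] = 6. One LCS (by backtracking along matches): 5, 5, 7, 4, 4, 7.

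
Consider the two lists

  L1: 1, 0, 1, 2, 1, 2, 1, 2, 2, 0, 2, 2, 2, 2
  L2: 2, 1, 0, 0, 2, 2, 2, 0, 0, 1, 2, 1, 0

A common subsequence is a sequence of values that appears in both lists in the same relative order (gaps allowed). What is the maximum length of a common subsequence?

7

Taking 1 at L1[1]=L2[2] → 0 at L1[2]=L2[4] → 2 at L1[4]=L2[7] → 1 at L1[5]=L2[10] → 2 at L1[6]=L2[11] → 1 at L1[7]=L2[12] → 0 at L1[10]=L2[13] gives a common subsequence of length 7. dp[14][13] = 7 confirms this is the maximum.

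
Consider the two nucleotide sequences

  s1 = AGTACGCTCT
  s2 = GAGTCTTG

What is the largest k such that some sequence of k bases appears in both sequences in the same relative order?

6

Taking A [1,2], then G [2,3], then T [3,4], then C [7,5], then T [8,6], then T [10,7] gives a common subsequence of length 6, and the DP table's final entry dp[10][8] is also 6, so no common subsequence is longer.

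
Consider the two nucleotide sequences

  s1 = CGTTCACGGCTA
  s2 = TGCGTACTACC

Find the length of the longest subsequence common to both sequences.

7

Match C (s1 #1, s2 #3), then G (s1 #2, s2 #4), then T (s1 #3, s2 #5), then T (s1 #4, s2 #8), then A (s1 #6, s2 #9), then C (s1 #7, s2 #10), then C (s1 #10, s2 #11) — 7 bases in the same relative order in both. The LCS DP gives dp[12][11] = 7, so this is optimal.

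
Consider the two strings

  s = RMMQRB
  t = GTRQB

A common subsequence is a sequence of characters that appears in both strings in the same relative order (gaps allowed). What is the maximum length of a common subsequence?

3

Let dp[i][j] be the LCS length of the first i characters of s and the first j characters of t. dp[i][j] = dp[i-1][j-1]+1 when the i-th and j-th characters match, else max(dp[i-1][j], dp[i][j-1]).
    ·  G  T  R  Q  B
 ·  0  0  0  0  0  0
 R  0  0  0  1  1  1
 M  0  0  0  1  1  1
 M  0  0  0  1  1  1
 Q  0  0  0  1  2  2
 R  0  0  0  1  2  2
 B  0  0  0  1  2  3
dp[6][5] = 3. One LCS (by backtracking along matches): RQB.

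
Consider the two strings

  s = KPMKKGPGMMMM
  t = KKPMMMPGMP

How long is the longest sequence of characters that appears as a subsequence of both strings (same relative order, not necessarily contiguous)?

7

Let dp[i][j] be the LCS length of the first i characters of s and the first j characters of t. dp[i][j] = dp[i-1][j-1]+1 when the i-th and j-th characters match, else max(dp[i-1][j], dp[i][j-1]).
    ·  K  K  P  M  M  M  P  G  M  P
 ·  0  0  0  0  0  0  0  0  0  0  0
 K  0  1  1  1  1  1  1  1  1  1  1
 P  0  1  1  2  2  2  2  2  2  2  2
 M  0  1  1  2  3  3  3  3  3  3  3
 K  0  1  2  2  3  3  3  3  3  3  3
 K  0  1  2  2  3  3  3  3  3  3  3
 G  0  1  2  2  3  3  3  3  4  4  4
 P  0  1  2  3  3  3  3  4  4  4  5
 G  0  1  2  3  3  3  3  4  5  5  5
 M  0  1  2  3  4  4  4  4  5  6  6
 M  0  1  2  3  4  5  5  5  5  6  6
 M  0  1  2  3  4  5  6  6  6  6  6
 M  0  1  2  3  4  5  6  6  6  7  7
dp[12][10] = 7. One LCS (by backtracking along matches): KKPMMMM.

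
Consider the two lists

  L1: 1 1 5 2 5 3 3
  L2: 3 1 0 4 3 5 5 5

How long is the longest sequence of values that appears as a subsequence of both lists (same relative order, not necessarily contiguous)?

3

Let dp[i][j] be the LCS length of the first i values of L1 and the first j values of L2. dp[i][j] = dp[i-1][j-1]+1 when the i-th and j-th values match, else max(dp[i-1][j], dp[i][j-1]).
    ·  3  1  0  4  3  5  5  5
 ·  0  0  0  0  0  0  0  0  0
 1  0  0  1  1  1  1  1  1  1
 1  0  0  1  1  1  1  1  1  1
 5  0  0  1  1  1  1  2  2  2
 2  0  0  1  1  1  1  2  2  2
 5  0  0  1  1  1  1  2  3  3
 3  0  1  1  1  1  2  2  3  3
 3  0  1  1  1  1  2  2  3  3
dp[7][8] = 3. One LCS (by backtracking along matches): 1, 5, 5.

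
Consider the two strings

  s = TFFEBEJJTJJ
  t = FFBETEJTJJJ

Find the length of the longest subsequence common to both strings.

8

Match F at s[2]=t[1], then F at s[3]=t[2], then E at s[4]=t[4], then E at s[6]=t[6], then J at s[7]=t[7], then J at s[8]=t[9], then J at s[10]=t[10], then J at s[11]=t[11] — 8 characters in the same relative order in both. Since dp[11][11] = 8, nothing longer is possible.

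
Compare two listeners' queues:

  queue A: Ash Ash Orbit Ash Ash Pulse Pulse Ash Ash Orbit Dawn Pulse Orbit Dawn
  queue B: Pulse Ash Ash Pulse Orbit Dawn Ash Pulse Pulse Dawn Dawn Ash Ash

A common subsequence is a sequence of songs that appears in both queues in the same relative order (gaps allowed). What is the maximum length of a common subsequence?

Taking Ash [1,2]; then Ash [2,3]; then Orbit [3,5]; then Ash [5,7]; then Pulse [6,8]; then Pulse [7,9]; then Ash [8,12]; then Ash [9,13] gives a common subsequence of length 8. Since dp[14][13] = 8, nothing longer is possible.

8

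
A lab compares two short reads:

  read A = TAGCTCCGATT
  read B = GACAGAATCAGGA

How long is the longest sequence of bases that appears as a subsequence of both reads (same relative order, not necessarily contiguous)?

6

Let dp[i][j] be the LCS length of the first i bases of read A and the first j bases of read B. dp[i][j] = dp[i-1][j-1]+1 when the i-th and j-th bases match, else max(dp[i-1][j], dp[i][j-1]).
    ·  G  A  C  A  G  A  A  T  C  A  G  G  A
 ·  0  0  0  0  0  0  0  0  0  0  0  0  0  0
 T  0  0  0  0  0  0  0  0  1  1  1  1  1  1
 A  0  0  1  1  1  1  1  1  1  1  2  2  2  2
 G  0  1  1  1  1  2  2  2  2  2  2  3  3  3
 C  0  1  1  2  2  2  2  2  2  3  3  3  3  3
 T  0  1  1  2  2  2  2  2  3  3  3  3  3  3
 C  0  1  1  2  2  2  2  2  3  4  4  4  4  4
 C  0  1  1  2  2  2  2  2  3  4  4  4  4  4
 G  0  1  1  2  2  3  3  3  3  4  4  5  5  5
 A  0  1  2  2  3  3  4  4  4  4  5  5  5  6
 T  0  1  2  2  3  3  4  4  5  5  5  5  5  6
 T  0  1  2  2  3  3  4  4  5  5  5  5  5  6
dp[11][13] = 6. One LCS (by backtracking along matches): AGTCGA.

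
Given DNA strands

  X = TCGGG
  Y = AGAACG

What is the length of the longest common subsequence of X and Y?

2

Match C (X #2, Y #5), then G (X #5, Y #6) — 2 bases in the same relative order in both, and the DP table's final entry dp[5][6] is also 2, so no common subsequence is longer.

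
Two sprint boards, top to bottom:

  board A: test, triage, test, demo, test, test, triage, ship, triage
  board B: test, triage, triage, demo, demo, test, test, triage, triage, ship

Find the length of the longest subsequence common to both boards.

7

Match test [1,1] → triage [2,3] → demo [4,5] → test [5,6] → test [6,7] → triage [7,9] → ship [8,10] — 7 tasks in the same relative order in both. dp[9][10] = 7 confirms this is the maximum.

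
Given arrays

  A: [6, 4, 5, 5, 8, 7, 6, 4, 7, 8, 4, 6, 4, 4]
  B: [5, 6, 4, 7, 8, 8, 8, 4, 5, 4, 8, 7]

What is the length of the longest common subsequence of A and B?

Pick 5 at A[4]=B[1], then 6 at A[7]=B[2], then 4 at A[8]=B[3], then 7 at A[9]=B[4], then 8 at A[10]=B[7], then 4 at A[11]=B[8], then 4 at A[13]=B[10]; all 7 values appear in both, in order. Since dp[14][12] = 7, nothing longer is possible.

7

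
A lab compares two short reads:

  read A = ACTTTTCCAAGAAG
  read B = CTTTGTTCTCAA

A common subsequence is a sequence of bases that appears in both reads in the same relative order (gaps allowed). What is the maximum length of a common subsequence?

9

Pick C [2,1]; then T [3,3]; then T [4,4]; then T [5,6]; then T [6,7]; then C [7,8]; then C [8,10]; then A [12,11]; then A [13,12]; all 9 bases appear in both, in order, and the DP table's final entry dp[14][12] is also 9, so no common subsequence is longer.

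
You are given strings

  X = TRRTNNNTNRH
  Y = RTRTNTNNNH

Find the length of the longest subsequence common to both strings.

8

Let dp[i][j] be the LCS length of the first i characters of X and the first j characters of Y. dp[i][j] = dp[i-1][j-1]+1 when the i-th and j-th characters match, else max(dp[i-1][j], dp[i][j-1]).
    ·  R  T  R  T  N  T  N  N  N  H
 ·  0  0  0  0  0  0  0  0  0  0  0
 T  0  0  1  1  1  1  1  1  1  1  1
 R  0  1  1  2  2  2  2  2  2  2  2
 R  0  1  1  2  2  2  2  2  2  2  2
 T  0  1  2  2  3  3  3  3  3  3  3
 N  0  1  2  2  3  4  4  4  4  4  4
 N  0  1  2  2  3  4  4  5  5  5  5
 N  0  1  2  2  3  4  4  5  6  6  6
 T  0  1  2  2  3  4  5  5  6  6  6
 N  0  1  2  2  3  4  5  6  6  7  7
 R  0  1  2  3  3  4  5  6  6  7  7
 H  0  1  2  3  3  4  5  6  6  7  8
dp[11][10] = 8. One LCS (by backtracking along matches): TRTNNNNH.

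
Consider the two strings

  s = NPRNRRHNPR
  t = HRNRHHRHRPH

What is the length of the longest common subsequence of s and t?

One common subsequence of length 6: R at s[3]=t[2], N at s[4]=t[3], R at s[5]=t[4], R at s[6]=t[7], H at s[7]=t[8], P at s[9]=t[10], and the DP table's final entry dp[10][11] is also 6, so no common subsequence is longer.

6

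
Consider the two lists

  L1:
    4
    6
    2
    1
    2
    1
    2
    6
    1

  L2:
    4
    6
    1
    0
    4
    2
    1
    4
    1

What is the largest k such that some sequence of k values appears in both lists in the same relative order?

Match 4 at L1[1]=L2[1]; then 6 at L1[2]=L2[2]; then 1 at L1[4]=L2[3]; then 2 at L1[5]=L2[6]; then 1 at L1[6]=L2[7]; then 1 at L1[9]=L2[9] — 6 values in the same relative order in both, and the DP table's final entry dp[9][9] is also 6, so no common subsequence is longer.

6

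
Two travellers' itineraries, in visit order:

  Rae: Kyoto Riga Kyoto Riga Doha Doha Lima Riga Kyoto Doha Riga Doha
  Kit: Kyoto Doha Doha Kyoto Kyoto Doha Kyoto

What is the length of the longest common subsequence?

Match Kyoto [3,1] → Doha [5,2] → Doha [6,3] → Kyoto [9,5] → Doha [10,6] — 5 stops in the same relative order in both, and the DP table's final entry dp[12][7] is also 5, so no common subsequence is longer.

5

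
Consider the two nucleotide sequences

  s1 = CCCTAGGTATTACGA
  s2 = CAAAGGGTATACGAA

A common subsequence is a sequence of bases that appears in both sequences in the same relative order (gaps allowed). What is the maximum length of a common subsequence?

11

Match C (s1 #1, s2 #1); then A (s1 #5, s2 #4); then G (s1 #6, s2 #6); then G (s1 #7, s2 #7); then T (s1 #8, s2 #8); then A (s1 #9, s2 #9); then T (s1 #11, s2 #10); then A (s1 #12, s2 #11); then C (s1 #13, s2 #12); then G (s1 #14, s2 #13); then A (s1 #15, s2 #15) — 11 bases in the same relative order in both. dp[15][15] = 11 confirms this is the maximum.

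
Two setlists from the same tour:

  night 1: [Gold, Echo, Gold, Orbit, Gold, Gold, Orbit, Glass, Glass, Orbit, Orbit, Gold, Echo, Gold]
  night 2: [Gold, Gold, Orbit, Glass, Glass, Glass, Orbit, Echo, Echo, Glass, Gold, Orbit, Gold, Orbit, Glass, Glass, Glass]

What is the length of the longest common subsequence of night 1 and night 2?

Taking Gold [1,2], Echo [2,9], Gold [3,11], Orbit [4,12], Gold [6,13], Orbit [7,14], Glass [8,16], Glass [9,17] gives a common subsequence of length 8, and the DP table's final entry dp[14][17] is also 8, so no common subsequence is longer.

8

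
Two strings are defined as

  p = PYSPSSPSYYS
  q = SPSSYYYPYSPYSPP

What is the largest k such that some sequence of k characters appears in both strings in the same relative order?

Pick S at p[3]=q[1]; then P at p[4]=q[2]; then S at p[5]=q[3]; then S at p[6]=q[4]; then P at p[7]=q[8]; then S at p[8]=q[10]; then Y at p[10]=q[12]; then S at p[11]=q[13]; all 8 characters appear in both, in order. Since dp[11][15] = 8, nothing longer is possible.

8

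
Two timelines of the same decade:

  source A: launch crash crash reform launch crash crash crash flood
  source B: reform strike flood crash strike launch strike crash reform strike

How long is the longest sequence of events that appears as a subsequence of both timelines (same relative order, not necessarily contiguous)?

Taking launch (source A #1, source B #6), crash (source A #3, source B #8), reform (source A #4, source B #9) gives a common subsequence of length 3, and the DP table's final entry dp[9][10] is also 3, so no common subsequence is longer.

3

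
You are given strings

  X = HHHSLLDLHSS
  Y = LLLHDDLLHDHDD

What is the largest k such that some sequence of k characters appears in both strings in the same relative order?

One common subsequence of length 5: H [1,4]; then L [5,7]; then L [6,8]; then D [7,10]; then H [9,11]. Since dp[11][13] = 5, nothing longer is possible.

5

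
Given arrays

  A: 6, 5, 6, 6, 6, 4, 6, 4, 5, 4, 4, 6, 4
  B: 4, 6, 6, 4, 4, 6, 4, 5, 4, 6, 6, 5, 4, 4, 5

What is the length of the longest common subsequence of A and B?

Taking 6 [1,2], 6 [3,3], 4 [6,5], 6 [7,6], 4 [8,7], 5 [9,8], 4 [10,9], 4 [11,13], 4 [13,14] gives a common subsequence of length 9, and the DP table's final entry dp[13][15] is also 9, so no common subsequence is longer.

9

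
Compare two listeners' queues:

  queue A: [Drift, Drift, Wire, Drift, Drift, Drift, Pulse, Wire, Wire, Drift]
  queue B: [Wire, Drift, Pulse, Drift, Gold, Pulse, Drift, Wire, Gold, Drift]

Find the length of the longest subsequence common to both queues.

6

Pick Wire at queue A[3]=queue B[1] → Drift at queue A[4]=queue B[2] → Drift at queue A[5]=queue B[4] → Drift at queue A[6]=queue B[7] → Wire at queue A[8]=queue B[8] → Drift at queue A[10]=queue B[10]; all 6 songs appear in both, in order. dp[10][10] = 6 confirms this is the maximum.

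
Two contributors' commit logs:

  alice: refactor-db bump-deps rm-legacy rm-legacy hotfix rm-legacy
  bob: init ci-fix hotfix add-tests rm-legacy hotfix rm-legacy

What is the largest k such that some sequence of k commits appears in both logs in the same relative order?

3

One common subsequence of length 3: rm-legacy (alice #4, bob #5); then hotfix (alice #5, bob #6); then rm-legacy (alice #6, bob #7). Since dp[6][7] = 3, nothing longer is possible.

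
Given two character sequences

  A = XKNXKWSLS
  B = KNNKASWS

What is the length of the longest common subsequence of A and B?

5

Match K [2,1], then N [3,3], then K [5,4], then W [6,7], then S [9,8] — 5 characters in the same relative order in both. Since dp[9][8] = 5, nothing longer is possible.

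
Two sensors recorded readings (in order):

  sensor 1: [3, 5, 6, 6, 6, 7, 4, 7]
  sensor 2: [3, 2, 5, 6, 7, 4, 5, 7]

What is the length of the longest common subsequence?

6

Taking 3 (sensor 1 #1, sensor 2 #1), then 5 (sensor 1 #2, sensor 2 #3), then 6 (sensor 1 #5, sensor 2 #4), then 7 (sensor 1 #6, sensor 2 #5), then 4 (sensor 1 #7, sensor 2 #6), then 7 (sensor 1 #8, sensor 2 #8) gives a common subsequence of length 6, and the DP table's final entry dp[8][8] is also 6, so no common subsequence is longer.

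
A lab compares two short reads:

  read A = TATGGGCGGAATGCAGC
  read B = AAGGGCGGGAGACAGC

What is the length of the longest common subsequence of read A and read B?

13

Taking A at read A[2]=read B[2], then G at read A[4]=read B[3], then G at read A[5]=read B[4], then G at read A[6]=read B[5], then C at read A[7]=read B[6], then G at read A[8]=read B[8], then G at read A[9]=read B[9], then A at read A[10]=read B[10], then A at read A[11]=read B[12], then C at read A[14]=read B[13], then A at read A[15]=read B[14], then G at read A[16]=read B[15], then C at read A[17]=read B[16] gives a common subsequence of length 13. The LCS DP gives dp[17][16] = 13, so this is optimal.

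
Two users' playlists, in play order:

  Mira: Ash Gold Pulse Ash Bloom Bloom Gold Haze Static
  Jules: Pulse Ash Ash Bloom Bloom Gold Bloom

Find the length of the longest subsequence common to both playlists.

Match Ash [1,2], then Ash [4,3], then Bloom [5,4], then Bloom [6,5], then Gold [7,6] — 5 songs in the same relative order in both. Since dp[9][7] = 5, nothing longer is possible.

5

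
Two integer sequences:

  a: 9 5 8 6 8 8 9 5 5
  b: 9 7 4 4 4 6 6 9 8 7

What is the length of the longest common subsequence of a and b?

3

Let dp[i][j] be the LCS length of the first i values of a and the first j values of b. dp[i][j] = dp[i-1][j-1]+1 when the i-th and j-th values match, else max(dp[i-1][j], dp[i][j-1]).
    ·  9  7  4  4  4  6  6  9  8  7
 ·  0  0  0  0  0  0  0  0  0  0  0
 9  0  1  1  1  1  1  1  1  1  1  1
 5  0  1  1  1  1  1  1  1  1  1  1
 8  0  1  1  1  1  1  1  1  1  2  2
 6  0  1  1  1  1  1  2  2  2  2  2
 8  0  1  1  1  1  1  2  2  2  3  3
 8  0  1  1  1  1  1  2  2  2  3  3
 9  0  1  1  1  1  1  2  2  3  3  3
 5  0  1  1  1  1  1  2  2  3  3  3
 5  0  1  1  1  1  1  2  2  3  3  3
dp[9][10] = 3. One LCS (by backtracking along matches): 9, 6, 8.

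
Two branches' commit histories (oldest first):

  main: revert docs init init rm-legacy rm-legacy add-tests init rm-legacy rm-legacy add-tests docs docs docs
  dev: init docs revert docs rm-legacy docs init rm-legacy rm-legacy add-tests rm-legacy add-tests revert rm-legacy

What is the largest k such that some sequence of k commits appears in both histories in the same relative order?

Taking revert at main[1]=dev[3]; then docs at main[2]=dev[6]; then init at main[4]=dev[7]; then rm-legacy at main[5]=dev[8]; then rm-legacy at main[6]=dev[9]; then add-tests at main[7]=dev[10]; then rm-legacy at main[9]=dev[11]; then rm-legacy at main[10]=dev[14] gives a common subsequence of length 8, and the DP table's final entry dp[14][14] is also 8, so no common subsequence is longer.

8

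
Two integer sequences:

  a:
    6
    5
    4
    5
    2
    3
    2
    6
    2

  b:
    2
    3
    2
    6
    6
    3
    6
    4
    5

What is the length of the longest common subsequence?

4

Pick 2 [5,1], then 3 [6,2], then 2 [7,3], then 6 [8,7]; all 4 values appear in both, in order. The LCS DP gives dp[9][9] = 4, so this is optimal.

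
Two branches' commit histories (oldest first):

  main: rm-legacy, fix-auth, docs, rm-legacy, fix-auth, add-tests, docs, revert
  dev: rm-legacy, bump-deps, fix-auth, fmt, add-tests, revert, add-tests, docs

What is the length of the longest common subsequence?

4

Match rm-legacy [1,1], fix-auth [2,3], add-tests [6,7], docs [7,8] — 4 commits in the same relative order in both. Since dp[8][8] = 4, nothing longer is possible.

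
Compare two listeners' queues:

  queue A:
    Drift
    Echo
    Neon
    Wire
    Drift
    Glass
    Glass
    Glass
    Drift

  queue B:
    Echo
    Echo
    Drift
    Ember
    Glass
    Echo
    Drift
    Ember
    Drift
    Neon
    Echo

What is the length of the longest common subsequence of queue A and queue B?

One common subsequence of length 4: Drift [1,3] → Echo [2,6] → Drift [5,7] → Drift [9,9]. The LCS DP gives dp[9][11] = 4, so this is optimal.

4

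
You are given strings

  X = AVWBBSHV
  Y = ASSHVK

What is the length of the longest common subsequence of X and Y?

Let dp[i][j] be the LCS length of the first i characters of X and the first j characters of Y. dp[i][j] = dp[i-1][j-1]+1 when the i-th and j-th characters match, else max(dp[i-1][j], dp[i][j-1]).
    ·  A  S  S  H  V  K
 ·  0  0  0  0  0  0  0
 A  0  1  1  1  1  1  1
 V  0  1  1  1  1  2  2
 W  0  1  1  1  1  2  2
 B  0  1  1  1  1  2  2
 B  0  1  1  1  1  2  2
 S  0  1  2  2  2  2  2
 H  0  1  2  2  3  3  3
 V  0  1  2  2  3  4  4
dp[8][6] = 4. One LCS (by backtracking along matches): ASHV.

4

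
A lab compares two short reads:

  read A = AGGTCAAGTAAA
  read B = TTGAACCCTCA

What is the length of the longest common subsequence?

Match G [3,3], then A [6,4], then A [7,5], then T [9,9], then A [12,11] — 5 bases in the same relative order in both. dp[12][11] = 5 confirms this is the maximum.

5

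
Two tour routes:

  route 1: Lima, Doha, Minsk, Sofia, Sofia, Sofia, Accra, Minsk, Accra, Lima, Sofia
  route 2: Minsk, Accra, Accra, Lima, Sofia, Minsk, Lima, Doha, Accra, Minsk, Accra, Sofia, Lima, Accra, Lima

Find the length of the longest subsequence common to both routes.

6

Taking Lima at route 1[1]=route 2[7], Doha at route 1[2]=route 2[8], Minsk at route 1[3]=route 2[10], Sofia at route 1[4]=route 2[12], Accra at route 1[9]=route 2[14], Lima at route 1[10]=route 2[15] gives a common subsequence of length 6. The LCS DP gives dp[11][15] = 6, so this is optimal.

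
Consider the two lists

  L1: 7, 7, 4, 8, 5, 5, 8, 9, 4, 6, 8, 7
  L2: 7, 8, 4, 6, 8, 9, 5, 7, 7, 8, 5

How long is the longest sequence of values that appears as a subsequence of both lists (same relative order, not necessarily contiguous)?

6

Let dp[i][j] be the LCS length of the first i values of L1 and the first j values of L2. dp[i][j] = dp[i-1][j-1]+1 when the i-th and j-th values match, else max(dp[i-1][j], dp[i][j-1]).
    ·  7  8  4  6  8  9  5  7  7  8  5
 ·  0  0  0  0  0  0  0  0  0  0  0  0
 7  0  1  1  1  1  1  1  1  1  1  1  1
 7  0  1  1  1  1  1  1  1  2  2  2  2
 4  0  1  1  2  2  2  2  2  2  2  2  2
 8  0  1  2  2  2  3  3  3  3  3  3  3
 5  0  1  2  2  2  3  3  4  4  4  4  4
 5  0  1  2  2  2  3  3  4  4  4  4  5
 8  0  1  2  2  2  3  3  4  4  4  5  5
 9  0  1  2  2  2  3  4  4  4  4  5  5
 4  0  1  2  3  3  3  4  4  4  4  5  5
 6  0  1  2  3  4  4  4  4  4  4  5  5
 8  0  1  2  3  4  5  5  5  5  5  5  5
 7  0  1  2  3  4  5  5  5  6  6  6  6
dp[12][11] = 6. One LCS (by backtracking along matches): 7, 8, 4, 6, 8, 7.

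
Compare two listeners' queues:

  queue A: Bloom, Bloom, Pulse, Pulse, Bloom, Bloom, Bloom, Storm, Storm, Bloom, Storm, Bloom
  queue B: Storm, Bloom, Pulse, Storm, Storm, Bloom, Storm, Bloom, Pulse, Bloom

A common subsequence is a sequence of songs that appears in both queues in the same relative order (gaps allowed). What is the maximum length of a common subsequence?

Pick Bloom [2,2], Pulse [4,3], Storm [8,4], Storm [9,5], Bloom [10,6], Storm [11,7], Bloom [12,10]; all 7 songs appear in both, in order, and the DP table's final entry dp[12][10] is also 7, so no common subsequence is longer.

7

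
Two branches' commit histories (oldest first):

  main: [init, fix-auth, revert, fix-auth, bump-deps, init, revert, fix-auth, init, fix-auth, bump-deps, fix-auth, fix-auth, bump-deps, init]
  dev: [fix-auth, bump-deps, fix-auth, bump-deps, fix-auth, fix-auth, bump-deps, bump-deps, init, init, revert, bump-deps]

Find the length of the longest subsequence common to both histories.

8

Match fix-auth [2,1] → fix-auth [4,3] → bump-deps [5,4] → fix-auth [8,5] → fix-auth [10,6] → bump-deps [11,7] → bump-deps [14,8] → init [15,10] — 8 commits in the same relative order in both. The LCS DP gives dp[15][12] = 8, so this is optimal.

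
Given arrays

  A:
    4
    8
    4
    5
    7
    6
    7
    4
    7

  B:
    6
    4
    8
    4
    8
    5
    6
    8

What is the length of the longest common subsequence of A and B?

Pick 4 [1,2], then 8 [2,3], then 4 [3,4], then 5 [4,6], then 6 [6,7]; all 5 values appear in both, in order. The LCS DP gives dp[9][8] = 5, so this is optimal.

5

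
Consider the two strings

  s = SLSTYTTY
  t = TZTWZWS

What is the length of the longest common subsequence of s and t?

2

One common subsequence of length 2: T [4,1], then T [6,3]. dp[8][7] = 2 confirms this is the maximum.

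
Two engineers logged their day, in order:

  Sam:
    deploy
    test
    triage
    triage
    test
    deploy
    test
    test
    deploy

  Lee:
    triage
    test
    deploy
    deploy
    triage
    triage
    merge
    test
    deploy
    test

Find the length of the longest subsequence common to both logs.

6

One common subsequence of length 6: deploy (Sam #1, Lee #4), then triage (Sam #3, Lee #5), then triage (Sam #4, Lee #6), then test (Sam #5, Lee #8), then deploy (Sam #6, Lee #9), then test (Sam #8, Lee #10), and the DP table's final entry dp[9][10] is also 6, so no common subsequence is longer.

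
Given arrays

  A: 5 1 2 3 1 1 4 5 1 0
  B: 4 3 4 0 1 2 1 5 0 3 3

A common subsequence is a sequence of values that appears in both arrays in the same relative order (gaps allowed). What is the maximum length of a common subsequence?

5

Let dp[i][j] be the LCS length of the first i values of A and the first j values of B. dp[i][j] = dp[i-1][j-1]+1 when the i-th and j-th values match, else max(dp[i-1][j], dp[i][j-1]).
    ·  4  3  4  0  1  2  1  5  0  3  3
 ·  0  0  0  0  0  0  0  0  0  0  0  0
 5  0  0  0  0  0  0  0  0  1  1  1  1
 1  0  0  0  0  0  1  1  1  1  1  1  1
 2  0  0  0  0  0  1  2  2  2  2  2  2
 3  0  0  1  1  1  1  2  2  2  2  3  3
 1  0  0  1  1  1  2  2  3  3  3  3  3
 1  0  0  1  1  1  2  2  3  3  3  3  3
 4  0  1  1  2  2  2  2  3  3  3  3  3
 5  0  1  1  2  2  2  2  3  4  4  4  4
 1  0  1  1  2  2  3  3  3  4  4  4  4
 0  0  1  1  2  3  3  3  3  4  5  5  5
dp[10][11] = 5. One LCS (by backtracking along matches): 1, 2, 1, 5, 0.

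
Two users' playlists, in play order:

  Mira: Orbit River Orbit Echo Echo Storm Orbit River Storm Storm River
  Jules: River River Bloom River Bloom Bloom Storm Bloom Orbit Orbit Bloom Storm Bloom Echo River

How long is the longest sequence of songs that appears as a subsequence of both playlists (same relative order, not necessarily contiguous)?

5

One common subsequence of length 5: River at Mira[2]=Jules[4] → Orbit at Mira[3]=Jules[9] → Orbit at Mira[7]=Jules[10] → Storm at Mira[9]=Jules[12] → River at Mira[11]=Jules[15]. dp[11][15] = 5 confirms this is the maximum.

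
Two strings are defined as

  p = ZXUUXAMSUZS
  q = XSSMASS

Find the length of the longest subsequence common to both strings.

4

Taking X [2,1], A [6,5], S [8,6], S [11,7] gives a common subsequence of length 4, and the DP table's final entry dp[11][7] is also 4, so no common subsequence is longer.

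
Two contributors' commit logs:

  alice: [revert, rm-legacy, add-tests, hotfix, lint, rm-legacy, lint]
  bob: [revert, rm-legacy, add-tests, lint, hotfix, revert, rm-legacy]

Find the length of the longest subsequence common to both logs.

Pick revert [1,1]; then rm-legacy [2,2]; then add-tests [3,3]; then hotfix [4,5]; then rm-legacy [6,7]; all 5 commits appear in both, in order. Since dp[7][7] = 5, nothing longer is possible.

5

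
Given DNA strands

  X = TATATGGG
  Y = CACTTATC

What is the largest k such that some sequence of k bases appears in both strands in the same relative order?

4

Let dp[i][j] be the LCS length of the first i bases of X and the first j bases of Y. dp[i][j] = dp[i-1][j-1]+1 when the i-th and j-th bases match, else max(dp[i-1][j], dp[i][j-1]).
    ·  C  A  C  T  T  A  T  C
 ·  0  0  0  0  0  0  0  0  0
 T  0  0  0  0  1  1  1  1  1
 A  0  0  1  1  1  1  2  2  2
 T  0  0  1  1  2  2  2  3  3
 A  0  0  1  1  2  2  3  3  3
 T  0  0  1  1  2  3  3  4  4
 G  0  0  1  1  2  3  3  4  4
 G  0  0  1  1  2  3  3  4  4
 G  0  0  1  1  2  3  3  4  4
dp[8][8] = 4. One LCS (by backtracking along matches): TTAT.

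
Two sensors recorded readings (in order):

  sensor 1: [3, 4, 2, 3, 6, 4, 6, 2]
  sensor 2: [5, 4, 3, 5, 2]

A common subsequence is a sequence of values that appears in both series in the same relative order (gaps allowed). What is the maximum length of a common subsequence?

One common subsequence of length 3: 4 at sensor 1[2]=sensor 2[2], then 3 at sensor 1[4]=sensor 2[3], then 2 at sensor 1[8]=sensor 2[5]. dp[8][5] = 3 confirms this is the maximum.

3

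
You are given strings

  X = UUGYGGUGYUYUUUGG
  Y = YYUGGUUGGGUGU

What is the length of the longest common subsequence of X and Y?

Pick U at X[1]=Y[6], U at X[2]=Y[7], G at X[3]=Y[8], G at X[5]=Y[9], G at X[6]=Y[10], U at X[7]=Y[11], G at X[8]=Y[12], U at X[14]=Y[13]; all 8 characters appear in both, in order. The LCS DP gives dp[16][13] = 8, so this is optimal.

8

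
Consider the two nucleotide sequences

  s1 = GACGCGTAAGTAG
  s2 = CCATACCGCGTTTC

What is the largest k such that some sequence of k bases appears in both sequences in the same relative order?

Match A [2,5]; then C [3,7]; then G [4,8]; then C [5,9]; then G [6,10]; then T [7,12]; then T [11,13] — 7 bases in the same relative order in both. dp[13][14] = 7 confirms this is the maximum.

7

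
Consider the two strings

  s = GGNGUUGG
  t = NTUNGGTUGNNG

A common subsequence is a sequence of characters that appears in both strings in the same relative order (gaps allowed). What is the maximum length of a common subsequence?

5

Let dp[i][j] be the LCS length of the first i characters of s and the first j characters of t. dp[i][j] = dp[i-1][j-1]+1 when the i-th and j-th characters match, else max(dp[i-1][j], dp[i][j-1]).
    ·  N  T  U  N  G  G  T  U  G  N  N  G
 ·  0  0  0  0  0  0  0  0  0  0  0  0  0
 G  0  0  0  0  0  1  1  1  1  1  1  1  1
 G  0  0  0  0  0  1  2  2  2  2  2  2  2
 N  0  1  1  1  1  1  2  2  2  2  3  3  3
 G  0  1  1  1  1  2  2  2  2  3  3  3  4
 U  0  1  1  2  2  2  2  2  3  3  3  3  4
 U  0  1  1  2  2  2  2  2  3  3  3  3  4
 G  0  1  1  2  2  3  3  3  3  4  4  4  4
 G  0  1  1  2  2  3  4  4  4  4  4  4  5
dp[8][12] = 5. One LCS (by backtracking along matches): GGUGG.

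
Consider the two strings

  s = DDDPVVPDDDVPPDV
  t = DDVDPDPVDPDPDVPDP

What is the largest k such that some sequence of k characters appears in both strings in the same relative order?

11

Pick D [1,2], D [2,4], D [3,6], P [4,7], V [5,8], P [7,10], D [8,11], D [10,13], V [11,14], P [12,15], P [13,17]; all 11 characters appear in both, in order. The LCS DP gives dp[15][17] = 11, so this is optimal.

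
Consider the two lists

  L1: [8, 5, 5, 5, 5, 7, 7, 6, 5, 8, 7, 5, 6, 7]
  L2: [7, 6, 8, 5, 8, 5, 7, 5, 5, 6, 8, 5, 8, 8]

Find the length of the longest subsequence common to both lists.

8

Match 8 at L1[1]=L2[3], 5 at L1[2]=L2[4], 5 at L1[3]=L2[6], 5 at L1[4]=L2[8], 5 at L1[5]=L2[9], 6 at L1[8]=L2[10], 5 at L1[9]=L2[12], 8 at L1[10]=L2[14] — 8 values in the same relative order in both, and the DP table's final entry dp[14][14] is also 8, so no common subsequence is longer.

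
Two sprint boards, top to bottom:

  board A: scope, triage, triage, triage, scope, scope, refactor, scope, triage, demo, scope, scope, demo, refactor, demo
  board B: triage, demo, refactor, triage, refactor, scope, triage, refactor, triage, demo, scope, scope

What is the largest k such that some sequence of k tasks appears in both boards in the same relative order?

One common subsequence of length 8: triage at board A[2]=board B[1], then triage at board A[3]=board B[4], then triage at board A[4]=board B[7], then refactor at board A[7]=board B[8], then triage at board A[9]=board B[9], then demo at board A[10]=board B[10], then scope at board A[11]=board B[11], then scope at board A[12]=board B[12]. dp[15][12] = 8 confirms this is the maximum.

8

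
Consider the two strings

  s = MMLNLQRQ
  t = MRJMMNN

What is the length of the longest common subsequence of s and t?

3

Pick M (s #1, t #4); then M (s #2, t #5); then N (s #4, t #7); all 3 characters appear in both, in order, and the DP table's final entry dp[8][7] is also 3, so no common subsequence is longer.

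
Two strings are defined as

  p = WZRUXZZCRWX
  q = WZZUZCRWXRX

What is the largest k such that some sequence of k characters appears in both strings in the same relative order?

One common subsequence of length 8: W at p[1]=q[1] → Z at p[2]=q[3] → U at p[4]=q[4] → Z at p[7]=q[5] → C at p[8]=q[6] → R at p[9]=q[7] → W at p[10]=q[8] → X at p[11]=q[11]. Since dp[11][11] = 8, nothing longer is possible.

8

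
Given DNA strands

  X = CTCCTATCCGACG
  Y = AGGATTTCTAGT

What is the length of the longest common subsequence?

Taking T [2,5], then T [5,6], then T [7,7], then C [8,8], then A [11,10], then G [13,11] gives a common subsequence of length 6. Since dp[13][12] = 6, nothing longer is possible.

6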